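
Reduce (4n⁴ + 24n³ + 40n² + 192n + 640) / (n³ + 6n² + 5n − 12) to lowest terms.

By polynomial division,
  4n⁴ + 24n³ + 40n² + 192n + 640 = (4n)(n³ + 6n² + 5n − 12) + (20n² + 240n + 640)
  n³ + 6n² + 5n − 12 = ((1/20)n − 3/10)(20n² + 240n + 640) + (45n + 180)
  20n² + 240n + 640 = ((4/9)n + 32/9)(45n + 180) + (0)
Last nonzero remainder: 45n + 180. Dividing through by 45 gives the monic gcd n + 4.
Cancel n + 4 from numerator and denominator to get the reduced form.

(4n³ + 8n² + 8n + 160)/(n² + 2n − 3)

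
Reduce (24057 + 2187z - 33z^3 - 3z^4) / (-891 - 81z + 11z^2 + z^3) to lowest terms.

(-243 - 27z - 3z^2)/(9 + z)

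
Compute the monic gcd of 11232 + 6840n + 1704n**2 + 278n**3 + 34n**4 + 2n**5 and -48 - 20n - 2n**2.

24 + 10n + n**2

Repeated division with remainder:
  2n**5 + 34n**4 + 278n**3 + 1704n**2 + 6840n + 11232 = (-n**3 - 7n**2 - 45n - 234)(-2n**2 - 20n - 48) + (0)
Last nonzero remainder: -2n**2 - 20n - 48. Dividing through by -2 gives the monic gcd n**2 + 10n + 24.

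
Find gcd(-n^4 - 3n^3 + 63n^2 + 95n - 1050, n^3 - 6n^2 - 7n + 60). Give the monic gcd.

Repeated division with remainder:
  -n^4 - 3n^3 + 63n^2 + 95n - 1050 = (-n - 9)(n^3 - 6n^2 - 7n + 60) + (2n^2 + 92n - 510)
  n^3 - 6n^2 - 7n + 60 = ((1/2)n - 26)(2n^2 + 92n - 510) + (2640n - 13200)
  2n^2 + 92n - 510 = ((1/1320)n + 17/440)(2640n - 13200) + (0)
Last nonzero remainder: 2640n - 13200. Dividing through by 2640 gives the monic gcd n - 5.

n - 5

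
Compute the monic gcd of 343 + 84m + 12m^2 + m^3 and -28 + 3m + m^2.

By polynomial division,
  m^3 + 12m^2 + 84m + 343 = (m + 9)(m^2 + 3m - 28) + (85m + 595)
  m^2 + 3m - 28 = ((1/85)m - 4/85)(85m + 595) + (0)
Last nonzero remainder: 85m + 595. Dividing through by 85 gives the monic gcd m + 7.

7 + m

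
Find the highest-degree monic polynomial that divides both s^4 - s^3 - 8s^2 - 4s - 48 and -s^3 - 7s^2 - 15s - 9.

s + 3

By polynomial division,
  s^4 - s^3 - 8s^2 - 4s - 48 = (-s + 8)(-s^3 - 7s^2 - 15s - 9) + (33s^2 + 107s + 24)
  -s^3 - 7s^2 - 15s - 9 = (-(1/33)s - 124/1089)(33s^2 + 107s + 24) + (-(2275/1089)s - 2275/363)
  33s^2 + 107s + 24 = (-(35937/2275)s - 8712/2275)(-(2275/1089)s - 2275/363) + (0)
Last nonzero remainder: -(2275/1089)s - 2275/363. Dividing through by -2275/1089 gives the monic gcd s + 3.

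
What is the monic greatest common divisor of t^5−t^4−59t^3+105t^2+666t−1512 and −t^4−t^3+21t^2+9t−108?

t^3−2t^2−15t+36

Euclidean algorithm in ℚ[t]:
  t^5−t^4−59t^3+105t^2+666t−1512 = (−t+2)(−t^4−t^3+21t^2+9t−108) + (−36t^3+72t^2+540t−1296)
  −t^4−t^3+21t^2+9t−108 = ((1/36)t+1/12)(−36t^3+72t^2+540t−1296) + (0)
Last nonzero remainder: −36t^3+72t^2+540t−1296. Dividing through by −36 gives the monic gcd t^3−2t^2−15t+36.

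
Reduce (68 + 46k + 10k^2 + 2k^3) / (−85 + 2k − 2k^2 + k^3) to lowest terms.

(4 + 2k)/(−5 + k)

By polynomial division,
  2k^3 + 10k^2 + 46k + 68 = (2)(k^3 − 2k^2 + 2k − 85) + (14k^2 + 42k + 238)
  k^3 − 2k^2 + 2k − 85 = ((1/14)k − 5/14)(14k^2 + 42k + 238) + (0)
Last nonzero remainder: 14k^2 + 42k + 238. Dividing through by 14 gives the monic gcd k^2 + 3k + 17.
Cancel k^2 + 3k + 17 from numerator and denominator to get the reduced form.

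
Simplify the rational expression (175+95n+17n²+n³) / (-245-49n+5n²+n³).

Apply the Euclidean algorithm:
  n³+17n²+95n+175 = (n³+5n²-49n-245) + (12n²+144n+420)
  n³+5n²-49n-245 = ((1/12)n-7/12)(12n²+144n+420) + (0)
Last nonzero remainder: 12n²+144n+420. Dividing through by 12 gives the monic gcd n²+12n+35.
Cancel n²+12n+35 from numerator and denominator to get the reduced form.

(5+n)/(-7+n)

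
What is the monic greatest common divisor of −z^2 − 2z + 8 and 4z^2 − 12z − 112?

z + 4

Repeated division with remainder:
  −z^2 − 2z + 8 = (−1/4)(4z^2 − 12z − 112) + (−5z − 20)
  4z^2 − 12z − 112 = (−(4/5)z + 28/5)(−5z − 20) + (0)
Last nonzero remainder: −5z − 20. Dividing through by −5 gives the monic gcd z + 4.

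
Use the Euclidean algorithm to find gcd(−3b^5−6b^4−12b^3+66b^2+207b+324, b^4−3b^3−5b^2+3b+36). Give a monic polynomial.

Repeated division with remainder:
  −3b^5−6b^4−12b^3+66b^2+207b+324 = (−3b−15)(b^4−3b^3−5b^2+3b+36) + (−72b^3+360b+864)
  b^4−3b^3−5b^2+3b+36 = (−(1/72)b+1/24)(−72b^3+360b+864) + (0)
Last nonzero remainder: −72b^3+360b+864. Dividing through by −72 gives the monic gcd b^3−5b−12.

b^3−5b−12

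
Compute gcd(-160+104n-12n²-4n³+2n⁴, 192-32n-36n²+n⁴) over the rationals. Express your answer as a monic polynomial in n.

-8+2n+n²

By polynomial division,
  2n⁴-4n³-12n²+104n-160 = (2)(n⁴-36n²-32n+192) + (-4n³+60n²+168n-544)
  n⁴-36n²-32n+192 = (-(1/4)n-15/4)(-4n³+60n²+168n-544) + (231n²+462n-1848)
  -4n³+60n²+168n-544 = (-(4/231)n+68/231)(231n²+462n-1848) + (0)
Last nonzero remainder: 231n²+462n-1848. Dividing through by 231 gives the monic gcd n²+2n-8.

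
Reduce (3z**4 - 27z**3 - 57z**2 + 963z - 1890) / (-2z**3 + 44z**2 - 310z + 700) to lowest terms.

(-3z**2 - 9z + 54)/(2z - 20)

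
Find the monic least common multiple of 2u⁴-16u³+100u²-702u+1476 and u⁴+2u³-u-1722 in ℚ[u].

Repeated division with remainder:
  2u⁴-16u³+100u²-702u+1476 = (2)(u⁴+2u³-u-1722) + (-20u³+100u²-700u+4920)
  u⁴+2u³-u-1722 = (-(1/20)u-7/20)(-20u³+100u²-700u+4920) + (0)
Last nonzero remainder: -20u³+100u²-700u+4920. Dividing through by -20 gives the monic gcd u³-5u²+35u-246.
Then lcm(f, g) = f·g / gcd(f, g); expanding and making the result monic gives the answer.

u⁵-u⁴-6u³-u²-1719u+5166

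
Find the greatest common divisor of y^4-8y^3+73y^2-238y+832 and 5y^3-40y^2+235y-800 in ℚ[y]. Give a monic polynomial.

y^2-3y+32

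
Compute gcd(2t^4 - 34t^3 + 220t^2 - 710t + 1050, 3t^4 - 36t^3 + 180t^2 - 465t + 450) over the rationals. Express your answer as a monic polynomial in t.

Repeated division with remainder:
  2t^4 - 34t^3 + 220t^2 - 710t + 1050 = (2/3)(3t^4 - 36t^3 + 180t^2 - 465t + 450) + (-10t^3 + 100t^2 - 400t + 750)
  3t^4 - 36t^3 + 180t^2 - 465t + 450 = (-(3/10)t + 3/5)(-10t^3 + 100t^2 - 400t + 750) + (0)
Last nonzero remainder: -10t^3 + 100t^2 - 400t + 750. Dividing through by -10 gives the monic gcd t^3 - 10t^2 + 40t - 75.

t^3 - 10t^2 + 40t - 75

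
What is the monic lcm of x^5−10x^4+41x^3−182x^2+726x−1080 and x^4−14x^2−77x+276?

Apply the Euclidean algorithm:
  x^5−10x^4+41x^3−182x^2+726x−1080 = (x−10)(x^4−14x^2−77x+276) + (55x^3−245x^2−320x+1680)
  x^4−14x^2−77x+276 = ((1/55)x+49/605)(55x^3−245x^2−320x+1680) + ((1411/121)x^2−(9877/121)x+16932/121)
  55x^3−245x^2−320x+1680 = ((6655/1411)x+16940/1411)((1411/121)x^2−(9877/121)x+16932/121) + (0)
Last nonzero remainder: (1411/121)x^2−(9877/121)x+16932/121. Dividing through by 1411/121 gives the monic gcd x^2−7x+12.
Then lcm(f, g) = f·g / gcd(f, g); expanding and making the result monic gives the answer.

x^7−3x^6−6x^5−125x^4+395x^3−184x^2+9138x−24840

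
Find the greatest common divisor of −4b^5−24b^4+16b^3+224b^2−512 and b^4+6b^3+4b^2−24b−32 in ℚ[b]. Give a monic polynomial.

By polynomial division,
  −4b^5−24b^4+16b^3+224b^2−512 = (−4b)(b^4+6b^3+4b^2−24b−32) + (32b^3+128b^2−128b−512)
  b^4+6b^3+4b^2−24b−32 = ((1/32)b+1/16)(32b^3+128b^2−128b−512) + (0)
Last nonzero remainder: 32b^3+128b^2−128b−512. Dividing through by 32 gives the monic gcd b^3+4b^2−4b−16.

b^3+4b^2−4b−16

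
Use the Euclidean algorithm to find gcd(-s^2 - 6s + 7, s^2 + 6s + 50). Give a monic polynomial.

1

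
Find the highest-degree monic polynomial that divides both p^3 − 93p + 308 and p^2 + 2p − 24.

By polynomial division,
  p^3 − 93p + 308 = (p − 2)(p^2 + 2p − 24) + (−65p + 260)
  p^2 + 2p − 24 = (−(1/65)p − 6/65)(−65p + 260) + (0)
Last nonzero remainder: −65p + 260. Dividing through by −65 gives the monic gcd p − 4.

p − 4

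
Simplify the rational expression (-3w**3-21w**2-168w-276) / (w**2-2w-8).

(-3w**2-15w-138)/(w-4)

Apply the Euclidean algorithm:
  -3w**3-21w**2-168w-276 = (-3w-27)(w**2-2w-8) + (-246w-492)
  w**2-2w-8 = (-(1/246)w+2/123)(-246w-492) + (0)
Last nonzero remainder: -246w-492. Dividing through by -246 gives the monic gcd w+2.
Cancel w+2 from numerator and denominator to get the reduced form.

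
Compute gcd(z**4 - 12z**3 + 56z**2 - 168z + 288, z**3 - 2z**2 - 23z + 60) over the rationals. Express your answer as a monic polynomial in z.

z - 4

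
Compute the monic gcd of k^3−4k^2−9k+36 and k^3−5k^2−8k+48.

Repeated division with remainder:
  k^3−4k^2−9k+36 = (k^3−5k^2−8k+48) + (k^2−k−12)
  k^3−5k^2−8k+48 = (k−4)(k^2−k−12) + (0)
The last nonzero remainder k^2−k−12 is already monic.

k^2−k−12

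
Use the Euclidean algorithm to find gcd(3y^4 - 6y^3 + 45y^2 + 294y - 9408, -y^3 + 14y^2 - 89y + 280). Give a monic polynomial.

Repeated division with remainder:
  3y^4 - 6y^3 + 45y^2 + 294y - 9408 = (-3y - 36)(-y^3 + 14y^2 - 89y + 280) + (282y^2 - 2070y + 672)
  -y^3 + 14y^2 - 89y + 280 = (-(1/282)y + 313/13254)(282y^2 - 2070y + 672) + (-(83352/2209)y + 583464/2209)
  282y^2 - 2070y + 672 = (-(103823/13892)y + 8836/3473)(-(83352/2209)y + 583464/2209) + (0)
Last nonzero remainder: -(83352/2209)y + 583464/2209. Dividing through by -83352/2209 gives the monic gcd y - 7.

y - 7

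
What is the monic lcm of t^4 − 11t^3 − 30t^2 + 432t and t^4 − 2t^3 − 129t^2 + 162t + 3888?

t^5 − 2t^4 − 129t^3 + 162t^2 + 3888t

Repeated division with remainder:
  t^4 − 11t^3 − 30t^2 + 432t = (t^4 − 2t^3 − 129t^2 + 162t + 3888) + (−9t^3 + 99t^2 + 270t − 3888)
  t^4 − 2t^3 − 129t^2 + 162t + 3888 = (−(1/9)t − 1)(−9t^3 + 99t^2 + 270t − 3888) + (0)
Last nonzero remainder: −9t^3 + 99t^2 + 270t − 3888. Dividing through by −9 gives the monic gcd t^3 − 11t^2 − 30t + 432.
Then lcm(f, g) = f·g / gcd(f, g); expanding and making the result monic gives the answer.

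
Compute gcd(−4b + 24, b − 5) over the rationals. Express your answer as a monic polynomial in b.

1

Apply the Euclidean algorithm:
  −4b + 24 = (−4)(b − 5) + (4)
  b − 5 = ((1/4)b − 5/4)(4) + (0)
The last nonzero remainder is the constant 4, so the polynomials are coprime and gcd = 1.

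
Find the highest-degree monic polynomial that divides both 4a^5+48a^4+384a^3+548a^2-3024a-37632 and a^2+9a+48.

Euclidean algorithm in ℚ[a]:
  4a^5+48a^4+384a^3+548a^2-3024a-37632 = (4a^3+12a^2+84a-784)(a^2+9a+48) + (0)
The last nonzero remainder a^2+9a+48 is already monic.

a^2+9a+48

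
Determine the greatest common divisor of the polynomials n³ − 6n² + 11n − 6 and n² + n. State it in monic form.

1

By polynomial division,
  n³ − 6n² + 11n − 6 = (n − 7)(n² + n) + (18n − 6)
  n² + n = ((1/18)n + 2/27)(18n − 6) + (4/9)
  18n − 6 = ((81/2)n − 27/2)(4/9) + (0)
The last nonzero remainder is the constant 4/9, so the polynomials are coprime and gcd = 1.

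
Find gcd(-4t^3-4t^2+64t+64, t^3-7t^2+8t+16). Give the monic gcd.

Euclidean algorithm in ℚ[t]:
  -4t^3-4t^2+64t+64 = (-4)(t^3-7t^2+8t+16) + (-32t^2+96t+128)
  t^3-7t^2+8t+16 = (-(1/32)t+1/8)(-32t^2+96t+128) + (0)
Last nonzero remainder: -32t^2+96t+128. Dividing through by -32 gives the monic gcd t^2-3t-4.

t^2-3t-4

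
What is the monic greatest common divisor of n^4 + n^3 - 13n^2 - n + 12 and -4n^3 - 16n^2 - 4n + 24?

Repeated division with remainder:
  n^4 + n^3 - 13n^2 - n + 12 = (-(1/4)n + 3/4)(-4n^3 - 16n^2 - 4n + 24) + (-2n^2 + 8n - 6)
  -4n^3 - 16n^2 - 4n + 24 = (2n + 16)(-2n^2 + 8n - 6) + (-120n + 120)
  -2n^2 + 8n - 6 = ((1/60)n - 1/20)(-120n + 120) + (0)
Last nonzero remainder: -120n + 120. Dividing through by -120 gives the monic gcd n - 1.

n - 1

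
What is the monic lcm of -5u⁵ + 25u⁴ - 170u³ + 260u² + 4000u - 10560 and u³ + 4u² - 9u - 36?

u⁶ - 2u⁵ + 19u⁴ + 50u³ - 956u² - 288u + 6336

Repeated division with remainder:
  -5u⁵ + 25u⁴ - 170u³ + 260u² + 4000u - 10560 = (-5u² + 45u - 395)(u³ + 4u² - 9u - 36) + (2065u² + 2065u - 24780)
  u³ + 4u² - 9u - 36 = ((1/2065)u + 3/2065)(2065u² + 2065u - 24780) + (0)
Last nonzero remainder: 2065u² + 2065u - 24780. Dividing through by 2065 gives the monic gcd u² + u - 12.
Then lcm(f, g) = f·g / gcd(f, g); expanding and making the result monic gives the answer.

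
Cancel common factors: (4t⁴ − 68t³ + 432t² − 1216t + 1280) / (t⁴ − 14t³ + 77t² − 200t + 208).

(4t² − 36t + 80)/(t² − 6t + 13)

Apply the Euclidean algorithm:
  4t⁴ − 68t³ + 432t² − 1216t + 1280 = (4)(t⁴ − 14t³ + 77t² − 200t + 208) + (−12t³ + 124t² − 416t + 448)
  t⁴ − 14t³ + 77t² − 200t + 208 = (−(1/12)t + 11/36)(−12t³ + 124t² − 416t + 448) + ((40/9)t² − (320/9)t + 640/9)
  −12t³ + 124t² − 416t + 448 = (−(27/10)t + 63/10)((40/9)t² − (320/9)t + 640/9) + (0)
Last nonzero remainder: (40/9)t² − (320/9)t + 640/9. Dividing through by 40/9 gives the monic gcd t² − 8t + 16.
Cancel t² − 8t + 16 from numerator and denominator to get the reduced form.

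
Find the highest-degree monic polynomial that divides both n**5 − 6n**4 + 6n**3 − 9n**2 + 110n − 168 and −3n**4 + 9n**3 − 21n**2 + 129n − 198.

n**2 − 5n + 6

Apply the Euclidean algorithm:
  n**5 − 6n**4 + 6n**3 − 9n**2 + 110n − 168 = (−(1/3)n + 1)(−3n**4 + 9n**3 − 21n**2 + 129n − 198) + (−10n**3 + 55n**2 − 85n + 30)
  −3n**4 + 9n**3 − 21n**2 + 129n − 198 = ((3/10)n + 3/4)(−10n**3 + 55n**2 − 85n + 30) + (−(147/4)n**2 + (735/4)n − 441/2)
  −10n**3 + 55n**2 − 85n + 30 = ((40/147)n − 20/147)(−(147/4)n**2 + (735/4)n − 441/2) + (0)
Last nonzero remainder: −(147/4)n**2 + (735/4)n − 441/2. Dividing through by −147/4 gives the monic gcd n**2 − 5n + 6.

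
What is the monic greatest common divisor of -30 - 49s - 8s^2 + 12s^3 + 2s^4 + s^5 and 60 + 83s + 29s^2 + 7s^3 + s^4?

15 + 17s + 3s^2 + s^3

Apply the Euclidean algorithm:
  s^5 + 2s^4 + 12s^3 - 8s^2 - 49s - 30 = (s - 5)(s^4 + 7s^3 + 29s^2 + 83s + 60) + (18s^3 + 54s^2 + 306s + 270)
  s^4 + 7s^3 + 29s^2 + 83s + 60 = ((1/18)s + 2/9)(18s^3 + 54s^2 + 306s + 270) + (0)
Last nonzero remainder: 18s^3 + 54s^2 + 306s + 270. Dividing through by 18 gives the monic gcd s^3 + 3s^2 + 17s + 15.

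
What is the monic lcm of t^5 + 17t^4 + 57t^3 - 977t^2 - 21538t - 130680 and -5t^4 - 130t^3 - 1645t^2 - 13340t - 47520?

t^6 + 25t^5 + 193t^4 - 521t^3 - 29354t^2 - 302984t - 1045440

By polynomial division,
  t^5 + 17t^4 + 57t^3 - 977t^2 - 21538t - 130680 = (-(1/5)t + 9/5)(-5t^4 - 130t^3 - 1645t^2 - 13340t - 47520) + (-38t^3 - 684t^2 - 7030t - 45144)
  -5t^4 - 130t^3 - 1645t^2 - 13340t - 47520 = ((5/38)t + 20/19)(-38t^3 - 684t^2 - 7030t - 45144) + (0)
Last nonzero remainder: -38t^3 - 684t^2 - 7030t - 45144. Dividing through by -38 gives the monic gcd t^3 + 18t^2 + 185t + 1188.
Then lcm(f, g) = f·g / gcd(f, g); expanding and making the result monic gives the answer.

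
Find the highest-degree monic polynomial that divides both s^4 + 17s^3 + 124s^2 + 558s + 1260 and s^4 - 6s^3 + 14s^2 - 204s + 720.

s^2 + 4s + 30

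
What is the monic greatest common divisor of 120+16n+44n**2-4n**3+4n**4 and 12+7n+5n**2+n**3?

3+n+n**2

Euclidean algorithm in ℚ[n]:
  4n**4-4n**3+44n**2+16n+120 = (4n-24)(n**3+5n**2+7n+12) + (136n**2+136n+408)
  n**3+5n**2+7n+12 = ((1/136)n+1/34)(136n**2+136n+408) + (0)
Last nonzero remainder: 136n**2+136n+408. Dividing through by 136 gives the monic gcd n**2+n+3.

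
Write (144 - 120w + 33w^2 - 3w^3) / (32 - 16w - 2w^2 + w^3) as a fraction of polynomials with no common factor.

(-36 + 21w - 3w^2)/(-8 + 2w + w^2)

By polynomial division,
  -3w^3 + 33w^2 - 120w + 144 = (-3)(w^3 - 2w^2 - 16w + 32) + (27w^2 - 168w + 240)
  w^3 - 2w^2 - 16w + 32 = ((1/27)w + 38/243)(27w^2 - 168w + 240) + ((112/81)w - 448/81)
  27w^2 - 168w + 240 = ((2187/112)w - 1215/28)((112/81)w - 448/81) + (0)
Last nonzero remainder: (112/81)w - 448/81. Dividing through by 112/81 gives the monic gcd w - 4.
Cancel w - 4 from numerator and denominator to get the reduced form.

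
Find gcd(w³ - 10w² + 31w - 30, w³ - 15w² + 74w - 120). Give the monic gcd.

Euclidean algorithm in ℚ[w]:
  w³ - 10w² + 31w - 30 = (w³ - 15w² + 74w - 120) + (5w² - 43w + 90)
  w³ - 15w² + 74w - 120 = ((1/5)w - 32/25)(5w² - 43w + 90) + ((24/25)w - 24/5)
  5w² - 43w + 90 = ((125/24)w - 75/4)((24/25)w - 24/5) + (0)
Last nonzero remainder: (24/25)w - 24/5. Dividing through by 24/25 gives the monic gcd w - 5.

w - 5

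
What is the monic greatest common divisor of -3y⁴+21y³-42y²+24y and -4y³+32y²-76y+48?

Repeated division with remainder:
  -3y⁴+21y³-42y²+24y = ((3/4)y+3/4)(-4y³+32y²-76y+48) + (-9y²+45y-36)
  -4y³+32y²-76y+48 = ((4/9)y-4/3)(-9y²+45y-36) + (0)
Last nonzero remainder: -9y²+45y-36. Dividing through by -9 gives the monic gcd y²-5y+4.

y²-5y+4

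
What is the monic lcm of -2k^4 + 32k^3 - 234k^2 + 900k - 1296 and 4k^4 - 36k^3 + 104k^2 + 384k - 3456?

k^5 - 12k^4 + 53k^3 + 18k^2 - 1152k + 2592

Apply the Euclidean algorithm:
  -2k^4 + 32k^3 - 234k^2 + 900k - 1296 = (-1/2)(4k^4 - 36k^3 + 104k^2 + 384k - 3456) + (14k^3 - 182k^2 + 1092k - 3024)
  4k^4 - 36k^3 + 104k^2 + 384k - 3456 = ((2/7)k + 8/7)(14k^3 - 182k^2 + 1092k - 3024) + (0)
Last nonzero remainder: 14k^3 - 182k^2 + 1092k - 3024. Dividing through by 14 gives the monic gcd k^3 - 13k^2 + 78k - 216.
Then lcm(f, g) = f·g / gcd(f, g); expanding and making the result monic gives the answer.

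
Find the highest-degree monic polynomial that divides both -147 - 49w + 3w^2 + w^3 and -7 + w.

By polynomial division,
  w^3 + 3w^2 - 49w - 147 = (w^2 + 10w + 21)(w - 7) + (0)
The last nonzero remainder w - 7 is already monic.

-7 + w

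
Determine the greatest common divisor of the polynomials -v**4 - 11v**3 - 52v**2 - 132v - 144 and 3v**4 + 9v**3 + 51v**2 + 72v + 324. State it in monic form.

Repeated division with remainder:
  -v**4 - 11v**3 - 52v**2 - 132v - 144 = (-1/3)(3v**4 + 9v**3 + 51v**2 + 72v + 324) + (-8v**3 - 35v**2 - 108v - 36)
  3v**4 + 9v**3 + 51v**2 + 72v + 324 = (-(3/8)v + 33/64)(-8v**3 - 35v**2 - 108v - 36) + ((1827/64)v**2 + (1827/16)v + 5481/16)
  -8v**3 - 35v**2 - 108v - 36 = (-(512/1827)v - 64/609)((1827/64)v**2 + (1827/16)v + 5481/16) + (0)
Last nonzero remainder: (1827/64)v**2 + (1827/16)v + 5481/16. Dividing through by 1827/64 gives the monic gcd v**2 + 4v + 12.

v**2 + 4v + 12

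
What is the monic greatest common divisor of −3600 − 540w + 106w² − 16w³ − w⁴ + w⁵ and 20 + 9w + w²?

20 + 9w + w²

By polynomial division,
  w⁵ − w⁴ − 16w³ + 106w² − 540w − 3600 = (w³ − 10w² + 54w − 180)(w² + 9w + 20) + (0)
The last nonzero remainder w² + 9w + 20 is already monic.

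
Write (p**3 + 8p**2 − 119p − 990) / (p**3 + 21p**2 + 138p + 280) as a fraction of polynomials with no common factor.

Repeated division with remainder:
  p**3 + 8p**2 − 119p − 990 = (p**3 + 21p**2 + 138p + 280) + (−13p**2 − 257p − 1270)
  p**3 + 21p**2 + 138p + 280 = (−(1/13)p − 16/169)(−13p**2 − 257p − 1270) + ((2700/169)p + 27000/169)
  −13p**2 − 257p − 1270 = (−(2197/2700)p − 21463/2700)((2700/169)p + 27000/169) + (0)
Last nonzero remainder: (2700/169)p + 27000/169. Dividing through by 2700/169 gives the monic gcd p + 10.
Cancel p + 10 from numerator and denominator to get the reduced form.

(p**2 − 2p − 99)/(p**2 + 11p + 28)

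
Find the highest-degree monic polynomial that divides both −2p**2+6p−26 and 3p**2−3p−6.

1

Repeated division with remainder:
  −2p**2+6p−26 = (−2/3)(3p**2−3p−6) + (4p−30)
  3p**2−3p−6 = ((3/4)p+39/8)(4p−30) + (561/4)
  4p−30 = ((16/561)p−40/187)(561/4) + (0)
The last nonzero remainder is the constant 561/4, so the polynomials are coprime and gcd = 1.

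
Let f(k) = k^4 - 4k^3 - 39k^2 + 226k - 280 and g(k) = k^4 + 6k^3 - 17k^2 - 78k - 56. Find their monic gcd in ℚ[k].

k^2 + 3k - 28

Euclidean algorithm in ℚ[k]:
  k^4 - 4k^3 - 39k^2 + 226k - 280 = (k^4 + 6k^3 - 17k^2 - 78k - 56) + (-10k^3 - 22k^2 + 304k - 224)
  k^4 + 6k^3 - 17k^2 - 78k - 56 = (-(1/10)k - 19/50)(-10k^3 - 22k^2 + 304k - 224) + ((126/25)k^2 + (378/25)k - 3528/25)
  -10k^3 - 22k^2 + 304k - 224 = (-(125/63)k + 100/63)((126/25)k^2 + (378/25)k - 3528/25) + (0)
Last nonzero remainder: (126/25)k^2 + (378/25)k - 3528/25. Dividing through by 126/25 gives the monic gcd k^2 + 3k - 28.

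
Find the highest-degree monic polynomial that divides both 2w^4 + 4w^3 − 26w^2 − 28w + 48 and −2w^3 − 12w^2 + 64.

w + 4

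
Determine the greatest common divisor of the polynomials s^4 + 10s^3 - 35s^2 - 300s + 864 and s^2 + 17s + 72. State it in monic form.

Euclidean algorithm in ℚ[s]:
  s^4 + 10s^3 - 35s^2 - 300s + 864 = (s^2 - 7s + 12)(s^2 + 17s + 72) + (0)
The last nonzero remainder s^2 + 17s + 72 is already monic.

s^2 + 17s + 72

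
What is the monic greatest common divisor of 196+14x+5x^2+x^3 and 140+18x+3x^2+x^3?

Euclidean algorithm in ℚ[x]:
  x^3+5x^2+14x+196 = (x^3+3x^2+18x+140) + (2x^2-4x+56)
  x^3+3x^2+18x+140 = ((1/2)x+5/2)(2x^2-4x+56) + (0)
Last nonzero remainder: 2x^2-4x+56. Dividing through by 2 gives the monic gcd x^2-2x+28.

28-2x+x^2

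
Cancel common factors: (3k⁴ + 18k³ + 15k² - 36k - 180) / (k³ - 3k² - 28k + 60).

(3k² + 9k + 18)/(k - 6)

Repeated division with remainder:
  3k⁴ + 18k³ + 15k² - 36k - 180 = (3k + 27)(k³ - 3k² - 28k + 60) + (180k² + 540k - 1800)
  k³ - 3k² - 28k + 60 = ((1/180)k - 1/30)(180k² + 540k - 1800) + (0)
Last nonzero remainder: 180k² + 540k - 1800. Dividing through by 180 gives the monic gcd k² + 3k - 10.
Cancel k² + 3k - 10 from numerator and denominator to get the reduced form.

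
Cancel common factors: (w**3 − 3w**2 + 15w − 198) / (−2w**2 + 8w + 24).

Apply the Euclidean algorithm:
  w**3 − 3w**2 + 15w − 198 = (−(1/2)w − 1/2)(−2w**2 + 8w + 24) + (31w − 186)
  −2w**2 + 8w + 24 = (−(2/31)w − 4/31)(31w − 186) + (0)
Last nonzero remainder: 31w − 186. Dividing through by 31 gives the monic gcd w − 6.
Cancel w − 6 from numerator and denominator to get the reduced form.

(−w**2 − 3w − 33)/(2w + 4)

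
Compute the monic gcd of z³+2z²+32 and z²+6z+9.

1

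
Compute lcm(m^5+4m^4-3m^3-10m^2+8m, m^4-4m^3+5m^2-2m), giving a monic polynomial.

Euclidean algorithm in ℚ[m]:
  m^5+4m^4-3m^3-10m^2+8m = (m+8)(m^4-4m^3+5m^2-2m) + (24m^3-48m^2+24m)
  m^4-4m^3+5m^2-2m = ((1/24)m-1/12)(24m^3-48m^2+24m) + (0)
Last nonzero remainder: 24m^3-48m^2+24m. Dividing through by 24 gives the monic gcd m^3-2m^2+m.
Then lcm(f, g) = f·g / gcd(f, g); expanding and making the result monic gives the answer.

m^6+2m^5-11m^4-4m^3+28m^2-16m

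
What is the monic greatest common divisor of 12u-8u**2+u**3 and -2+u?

Euclidean algorithm in ℚ[u]:
  u**3-8u**2+12u = (u**2-6u)(u-2) + (0)
The last nonzero remainder u-2 is already monic.

-2+u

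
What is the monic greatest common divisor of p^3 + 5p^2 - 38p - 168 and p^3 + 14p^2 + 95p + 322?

p + 7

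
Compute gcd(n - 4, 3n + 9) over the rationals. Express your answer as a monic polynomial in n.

By polynomial division,
  n - 4 = (1/3)(3n + 9) + (-7)
  3n + 9 = (-(3/7)n - 9/7)(-7) + (0)
The last nonzero remainder is the constant -7, so the polynomials are coprime and gcd = 1.

1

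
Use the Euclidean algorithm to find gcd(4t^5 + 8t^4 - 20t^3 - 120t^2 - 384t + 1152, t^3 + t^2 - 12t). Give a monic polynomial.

Repeated division with remainder:
  4t^5 + 8t^4 - 20t^3 - 120t^2 - 384t + 1152 = (4t^2 + 4t + 24)(t^3 + t^2 - 12t) + (-96t^2 - 96t + 1152)
  t^3 + t^2 - 12t = (-(1/96)t)(-96t^2 - 96t + 1152) + (0)
Last nonzero remainder: -96t^2 - 96t + 1152. Dividing through by -96 gives the monic gcd t^2 + t - 12.

t^2 + t - 12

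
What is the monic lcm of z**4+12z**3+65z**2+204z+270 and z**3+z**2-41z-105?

Repeated division with remainder:
  z**4+12z**3+65z**2+204z+270 = (z+11)(z**3+z**2-41z-105) + (95z**2+760z+1425)
  z**3+z**2-41z-105 = ((1/95)z-7/95)(95z**2+760z+1425) + (0)
Last nonzero remainder: 95z**2+760z+1425. Dividing through by 95 gives the monic gcd z**2+8z+15.
Then lcm(f, g) = f·g / gcd(f, g); expanding and making the result monic gives the answer.

z**5+5z**4-19z**3-251z**2-1158z-1890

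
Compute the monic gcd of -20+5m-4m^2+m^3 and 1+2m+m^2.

Apply the Euclidean algorithm:
  m^3-4m^2+5m-20 = (m-6)(m^2+2m+1) + (16m-14)
  m^2+2m+1 = ((1/16)m+23/128)(16m-14) + (225/64)
  16m-14 = ((1024/225)m-896/225)(225/64) + (0)
The last nonzero remainder is the constant 225/64, so the polynomials are coprime and gcd = 1.

1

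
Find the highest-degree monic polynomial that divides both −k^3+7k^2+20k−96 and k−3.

k−3

Repeated division with remainder:
  −k^3+7k^2+20k−96 = (−k^2+4k+32)(k−3) + (0)
The last nonzero remainder k−3 is already monic.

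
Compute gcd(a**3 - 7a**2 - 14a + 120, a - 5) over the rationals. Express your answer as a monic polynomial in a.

a - 5

Apply the Euclidean algorithm:
  a**3 - 7a**2 - 14a + 120 = (a**2 - 2a - 24)(a - 5) + (0)
The last nonzero remainder a - 5 is already monic.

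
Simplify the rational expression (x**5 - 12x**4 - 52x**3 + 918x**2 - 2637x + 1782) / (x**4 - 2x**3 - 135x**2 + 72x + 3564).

Repeated division with remainder:
  x**5 - 12x**4 - 52x**3 + 918x**2 - 2637x + 1782 = (x - 10)(x**4 - 2x**3 - 135x**2 + 72x + 3564) + (63x**3 - 504x**2 - 5481x + 37422)
  x**4 - 2x**3 - 135x**2 + 72x + 3564 = ((1/63)x + 2/21)(63x**3 - 504x**2 - 5481x + 37422) + (0)
Last nonzero remainder: 63x**3 - 504x**2 - 5481x + 37422. Dividing through by 63 gives the monic gcd x**3 - 8x**2 - 87x + 594.
Cancel x**3 - 8x**2 - 87x + 594 from numerator and denominator to get the reduced form.

(x**2 - 4x + 3)/(x + 6)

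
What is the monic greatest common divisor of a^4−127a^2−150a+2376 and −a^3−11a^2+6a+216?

a^3+11a^2−6a−216

By polynomial division,
  a^4−127a^2−150a+2376 = (−a+11)(−a^3−11a^2+6a+216) + (0)
Last nonzero remainder: −a^3−11a^2+6a+216. Dividing through by −1 gives the monic gcd a^3+11a^2−6a−216.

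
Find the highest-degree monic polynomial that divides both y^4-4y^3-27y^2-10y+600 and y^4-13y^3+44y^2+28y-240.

y^2-11y+30

Euclidean algorithm in ℚ[y]:
  y^4-4y^3-27y^2-10y+600 = (y^4-13y^3+44y^2+28y-240) + (9y^3-71y^2-38y+840)
  y^4-13y^3+44y^2+28y-240 = ((1/9)y-46/81)(9y^3-71y^2-38y+840) + ((640/81)y^2-(7040/81)y+6400/27)
  9y^3-71y^2-38y+840 = ((729/640)y+567/160)((640/81)y^2-(7040/81)y+6400/27) + (0)
Last nonzero remainder: (640/81)y^2-(7040/81)y+6400/27. Dividing through by 640/81 gives the monic gcd y^2-11y+30.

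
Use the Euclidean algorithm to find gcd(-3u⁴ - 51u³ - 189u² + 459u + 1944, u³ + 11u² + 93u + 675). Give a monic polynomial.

u + 9

By polynomial division,
  -3u⁴ - 51u³ - 189u² + 459u + 1944 = (-3u - 18)(u³ + 11u² + 93u + 675) + (288u² + 4158u + 14094)
  u³ + 11u² + 93u + 675 = ((1/288)u - 55/4608)(288u² + 4158u + 14094) + ((23985/256)u + 215865/256)
  288u² + 4158u + 14094 = ((8192/2665)u + 44544/2665)((23985/256)u + 215865/256) + (0)
Last nonzero remainder: (23985/256)u + 215865/256. Dividing through by 23985/256 gives the monic gcd u + 9.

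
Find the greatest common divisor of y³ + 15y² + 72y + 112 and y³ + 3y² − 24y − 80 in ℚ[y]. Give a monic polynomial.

Repeated division with remainder:
  y³ + 15y² + 72y + 112 = (y³ + 3y² − 24y − 80) + (12y² + 96y + 192)
  y³ + 3y² − 24y − 80 = ((1/12)y − 5/12)(12y² + 96y + 192) + (0)
Last nonzero remainder: 12y² + 96y + 192. Dividing through by 12 gives the monic gcd y² + 8y + 16.

y² + 8y + 16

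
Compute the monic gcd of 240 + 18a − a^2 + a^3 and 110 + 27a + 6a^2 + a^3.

Repeated division with remainder:
  a^3 − a^2 + 18a + 240 = (a^3 + 6a^2 + 27a + 110) + (−7a^2 − 9a + 130)
  a^3 + 6a^2 + 27a + 110 = (−(1/7)a − 33/49)(−7a^2 − 9a + 130) + ((1936/49)a + 9680/49)
  −7a^2 − 9a + 130 = (−(343/1936)a + 637/968)((1936/49)a + 9680/49) + (0)
Last nonzero remainder: (1936/49)a + 9680/49. Dividing through by 1936/49 gives the monic gcd a + 5.

5 + a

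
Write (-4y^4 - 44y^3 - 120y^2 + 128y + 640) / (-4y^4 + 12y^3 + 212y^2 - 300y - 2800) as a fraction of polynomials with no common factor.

(y^2 + 2y - 8)/(y^2 - 12y + 35)

Repeated division with remainder:
  -4y^4 - 44y^3 - 120y^2 + 128y + 640 = (-4y^4 + 12y^3 + 212y^2 - 300y - 2800) + (-56y^3 - 332y^2 + 428y + 3440)
  -4y^4 + 12y^3 + 212y^2 - 300y - 2800 = ((1/14)y - 125/196)(-56y^3 - 332y^2 + 428y + 3440) + (-(1485/49)y^2 - (13365/49)y - 29700/49)
  -56y^3 - 332y^2 + 428y + 3440 = ((2744/1485)y - 8428/1485)(-(1485/49)y^2 - (13365/49)y - 29700/49) + (0)
Last nonzero remainder: -(1485/49)y^2 - (13365/49)y - 29700/49. Dividing through by -1485/49 gives the monic gcd y^2 + 9y + 20.
Cancel y^2 + 9y + 20 from numerator and denominator to get the reduced form.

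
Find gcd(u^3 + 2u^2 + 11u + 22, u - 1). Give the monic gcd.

Euclidean algorithm in ℚ[u]:
  u^3 + 2u^2 + 11u + 22 = (u^2 + 3u + 14)(u - 1) + (36)
  u - 1 = ((1/36)u - 1/36)(36) + (0)
The last nonzero remainder is the constant 36, so the polynomials are coprime and gcd = 1.

1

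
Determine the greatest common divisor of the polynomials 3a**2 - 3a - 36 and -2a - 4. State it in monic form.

Repeated division with remainder:
  3a**2 - 3a - 36 = (-(3/2)a + 9/2)(-2a - 4) + (-18)
  -2a - 4 = ((1/9)a + 2/9)(-18) + (0)
The last nonzero remainder is the constant -18, so the polynomials are coprime and gcd = 1.

1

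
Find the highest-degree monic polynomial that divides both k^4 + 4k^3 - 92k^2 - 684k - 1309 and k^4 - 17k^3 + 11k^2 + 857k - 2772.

k^2 - 4k - 77

Apply the Euclidean algorithm:
  k^4 + 4k^3 - 92k^2 - 684k - 1309 = (k^4 - 17k^3 + 11k^2 + 857k - 2772) + (21k^3 - 103k^2 - 1541k + 1463)
  k^4 - 17k^3 + 11k^2 + 857k - 2772 = ((1/21)k - 254/441)(21k^3 - 103k^2 - 1541k + 1463) + ((11050/441)k^2 - (44200/441)k - 121550/63)
  21k^3 - 103k^2 - 1541k + 1463 = ((9261/11050)k - 8379/11050)((11050/441)k^2 - (44200/441)k - 121550/63) + (0)
Last nonzero remainder: (11050/441)k^2 - (44200/441)k - 121550/63. Dividing through by 11050/441 gives the monic gcd k^2 - 4k - 77.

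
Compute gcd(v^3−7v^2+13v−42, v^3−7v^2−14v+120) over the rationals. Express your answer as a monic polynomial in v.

v−6

Repeated division with remainder:
  v^3−7v^2+13v−42 = (v^3−7v^2−14v+120) + (27v−162)
  v^3−7v^2−14v+120 = ((1/27)v^2−(1/27)v−20/27)(27v−162) + (0)
Last nonzero remainder: 27v−162. Dividing through by 27 gives the monic gcd v−6.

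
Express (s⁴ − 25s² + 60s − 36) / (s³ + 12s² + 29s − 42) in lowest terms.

Apply the Euclidean algorithm:
  s⁴ − 25s² + 60s − 36 = (s − 12)(s³ + 12s² + 29s − 42) + (90s² + 450s − 540)
  s³ + 12s² + 29s − 42 = ((1/90)s + 7/90)(90s² + 450s − 540) + (0)
Last nonzero remainder: 90s² + 450s − 540. Dividing through by 90 gives the monic gcd s² + 5s − 6.
Cancel s² + 5s − 6 from numerator and denominator to get the reduced form.

(s² − 5s + 6)/(s + 7)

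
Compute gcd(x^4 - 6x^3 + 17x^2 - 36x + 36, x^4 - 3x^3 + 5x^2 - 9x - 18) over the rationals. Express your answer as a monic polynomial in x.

Euclidean algorithm in ℚ[x]:
  x^4 - 6x^3 + 17x^2 - 36x + 36 = (x^4 - 3x^3 + 5x^2 - 9x - 18) + (-3x^3 + 12x^2 - 27x + 54)
  x^4 - 3x^3 + 5x^2 - 9x - 18 = (-(1/3)x - 1/3)(-3x^3 + 12x^2 - 27x + 54) + (0)
Last nonzero remainder: -3x^3 + 12x^2 - 27x + 54. Dividing through by -3 gives the monic gcd x^3 - 4x^2 + 9x - 18.

x^3 - 4x^2 + 9x - 18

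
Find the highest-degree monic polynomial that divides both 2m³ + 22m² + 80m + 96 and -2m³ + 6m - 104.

Euclidean algorithm in ℚ[m]:
  2m³ + 22m² + 80m + 96 = (-1)(-2m³ + 6m - 104) + (22m² + 86m - 8)
  -2m³ + 6m - 104 = (-(1/11)m + 43/121)(22m² + 86m - 8) + (-(3060/121)m - 12240/121)
  22m² + 86m - 8 = (-(1331/1530)m + 121/1530)(-(3060/121)m - 12240/121) + (0)
Last nonzero remainder: -(3060/121)m - 12240/121. Dividing through by -3060/121 gives the monic gcd m + 4.

m + 4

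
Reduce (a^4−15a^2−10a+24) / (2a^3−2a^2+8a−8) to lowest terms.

Repeated division with remainder:
  a^4−15a^2−10a+24 = ((1/2)a+1/2)(2a^3−2a^2+8a−8) + (−18a^2−10a+28)
  2a^3−2a^2+8a−8 = (−(1/9)a+14/81)(−18a^2−10a+28) + ((1040/81)a−1040/81)
  −18a^2−10a+28 = (−(729/520)a−567/260)((1040/81)a−1040/81) + (0)
Last nonzero remainder: (1040/81)a−1040/81. Dividing through by 1040/81 gives the monic gcd a−1.
Cancel a−1 from numerator and denominator to get the reduced form.

(a^3+a^2−14a−24)/(2a^2+8)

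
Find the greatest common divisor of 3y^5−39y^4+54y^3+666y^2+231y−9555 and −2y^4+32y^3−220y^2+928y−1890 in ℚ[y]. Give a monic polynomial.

y^2−12y+35

Euclidean algorithm in ℚ[y]:
  3y^5−39y^4+54y^3+666y^2+231y−9555 = (−(3/2)y−9/2)(−2y^4+32y^3−220y^2+928y−1890) + (−132y^3+1068y^2+1572y−18060)
  −2y^4+32y^3−220y^2+928y−1890 = ((1/66)y−29/242)(−132y^3+1068y^2+1572y−18060) + (−(14016/121)y^2+(168192/121)y−490560/121)
  −132y^3+1068y^2+1572y−18060 = ((1331/1168)y+5203/1168)(−(14016/121)y^2+(168192/121)y−490560/121) + (0)
Last nonzero remainder: −(14016/121)y^2+(168192/121)y−490560/121. Dividing through by −14016/121 gives the monic gcd y^2−12y+35.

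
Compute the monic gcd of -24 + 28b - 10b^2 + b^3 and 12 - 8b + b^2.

12 - 8b + b^2

Apply the Euclidean algorithm:
  b^3 - 10b^2 + 28b - 24 = (b - 2)(b^2 - 8b + 12) + (0)
The last nonzero remainder b^2 - 8b + 12 is already monic.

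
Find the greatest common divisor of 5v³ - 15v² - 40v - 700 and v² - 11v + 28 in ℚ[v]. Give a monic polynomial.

v - 7

Repeated division with remainder:
  5v³ - 15v² - 40v - 700 = (5v + 40)(v² - 11v + 28) + (260v - 1820)
  v² - 11v + 28 = ((1/260)v - 1/65)(260v - 1820) + (0)
Last nonzero remainder: 260v - 1820. Dividing through by 260 gives the monic gcd v - 7.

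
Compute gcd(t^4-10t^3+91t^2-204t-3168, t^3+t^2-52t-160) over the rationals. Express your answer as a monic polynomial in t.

t^2-4t-32

Apply the Euclidean algorithm:
  t^4-10t^3+91t^2-204t-3168 = (t-11)(t^3+t^2-52t-160) + (154t^2-616t-4928)
  t^3+t^2-52t-160 = ((1/154)t+5/154)(154t^2-616t-4928) + (0)
Last nonzero remainder: 154t^2-616t-4928. Dividing through by 154 gives the monic gcd t^2-4t-32.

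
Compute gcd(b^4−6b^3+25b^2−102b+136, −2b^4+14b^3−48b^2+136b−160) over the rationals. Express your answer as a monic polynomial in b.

Apply the Euclidean algorithm:
  b^4−6b^3+25b^2−102b+136 = (−1/2)(−2b^4+14b^3−48b^2+136b−160) + (b^3+b^2−34b+56)
  −2b^4+14b^3−48b^2+136b−160 = (−2b+16)(b^3+b^2−34b+56) + (−132b^2+792b−1056)
  b^3+b^2−34b+56 = (−(1/132)b−7/132)(−132b^2+792b−1056) + (0)
Last nonzero remainder: −132b^2+792b−1056. Dividing through by −132 gives the monic gcd b^2−6b+8.

b^2−6b+8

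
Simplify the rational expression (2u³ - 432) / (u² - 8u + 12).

(2u² + 12u + 72)/(u - 2)

Apply the Euclidean algorithm:
  2u³ - 432 = (2u + 16)(u² - 8u + 12) + (104u - 624)
  u² - 8u + 12 = ((1/104)u - 1/52)(104u - 624) + (0)
Last nonzero remainder: 104u - 624. Dividing through by 104 gives the monic gcd u - 6.
Cancel u - 6 from numerator and denominator to get the reduced form.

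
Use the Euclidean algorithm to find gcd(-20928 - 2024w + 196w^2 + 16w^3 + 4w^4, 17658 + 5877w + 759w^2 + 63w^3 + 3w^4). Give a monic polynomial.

654 + 145w + 12w^2 + w^3

Apply the Euclidean algorithm:
  4w^4 + 16w^3 + 196w^2 - 2024w - 20928 = (4/3)(3w^4 + 63w^3 + 759w^2 + 5877w + 17658) + (-68w^3 - 816w^2 - 9860w - 44472)
  3w^4 + 63w^3 + 759w^2 + 5877w + 17658 = (-(3/68)w - 27/68)(-68w^3 - 816w^2 - 9860w - 44472) + (0)
Last nonzero remainder: -68w^3 - 816w^2 - 9860w - 44472. Dividing through by -68 gives the monic gcd w^3 + 12w^2 + 145w + 654.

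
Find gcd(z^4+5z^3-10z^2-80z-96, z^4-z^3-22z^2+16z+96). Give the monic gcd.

z^3+2z^2-16z-32

Euclidean algorithm in ℚ[z]:
  z^4+5z^3-10z^2-80z-96 = (z^4-z^3-22z^2+16z+96) + (6z^3+12z^2-96z-192)
  z^4-z^3-22z^2+16z+96 = ((1/6)z-1/2)(6z^3+12z^2-96z-192) + (0)
Last nonzero remainder: 6z^3+12z^2-96z-192. Dividing through by 6 gives the monic gcd z^3+2z^2-16z-32.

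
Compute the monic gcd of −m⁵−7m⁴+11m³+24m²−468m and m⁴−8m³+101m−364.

m²−5m+13

Repeated division with remainder:
  −m⁵−7m⁴+11m³+24m²−468m = (−m−15)(m⁴−8m³+101m−364) + (−109m³+125m²+683m−5460)
  m⁴−8m³+101m−364 = (−(1/109)m+747/11881)(−109m³+125m²+683m−5460) + (−(18928/11881)m²+(94640/11881)m−246064/11881)
  −109m³+125m²+683m−5460 = ((1295029/18928)m+178215/676)(−(18928/11881)m²+(94640/11881)m−246064/11881) + (0)
Last nonzero remainder: −(18928/11881)m²+(94640/11881)m−246064/11881. Dividing through by −18928/11881 gives the monic gcd m²−5m+13.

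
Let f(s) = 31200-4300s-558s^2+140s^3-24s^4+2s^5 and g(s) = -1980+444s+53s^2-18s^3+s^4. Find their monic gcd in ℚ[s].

-30-s+s^2

Euclidean algorithm in ℚ[s]:
  2s^5-24s^4+140s^3-558s^2-4300s+31200 = (2s+12)(s^4-18s^3+53s^2+444s-1980) + (250s^3-2082s^2-5668s+54960)
  s^4-18s^3+53s^2+444s-1980 = ((1/250)s-1209/31250)(250s^3-2082s^2-5668s+54960) + (-(76194/15625)s^2+(76194/15625)s+457164/3125)
  250s^3-2082s^2-5668s+54960 = (-(1953125/38097)s+14312500/38097)(-(76194/15625)s^2+(76194/15625)s+457164/3125) + (0)
Last nonzero remainder: -(76194/15625)s^2+(76194/15625)s+457164/3125. Dividing through by -76194/15625 gives the monic gcd s^2-s-30.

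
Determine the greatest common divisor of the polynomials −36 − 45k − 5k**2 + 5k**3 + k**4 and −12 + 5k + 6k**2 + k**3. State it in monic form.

12 + 7k + k**2

Apply the Euclidean algorithm:
  k**4 + 5k**3 − 5k**2 − 45k − 36 = (k − 1)(k**3 + 6k**2 + 5k − 12) + (−4k**2 − 28k − 48)
  k**3 + 6k**2 + 5k − 12 = (−(1/4)k + 1/4)(−4k**2 − 28k − 48) + (0)
Last nonzero remainder: −4k**2 − 28k − 48. Dividing through by −4 gives the monic gcd k**2 + 7k + 12.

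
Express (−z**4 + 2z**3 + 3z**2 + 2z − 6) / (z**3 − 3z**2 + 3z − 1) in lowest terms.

(−z**3 + z**2 + 4z + 6)/(z**2 − 2z + 1)

By polynomial division,
  −z**4 + 2z**3 + 3z**2 + 2z − 6 = (−z − 1)(z**3 − 3z**2 + 3z − 1) + (3z**2 + 4z − 7)
  z**3 − 3z**2 + 3z − 1 = ((1/3)z − 13/9)(3z**2 + 4z − 7) + ((100/9)z − 100/9)
  3z**2 + 4z − 7 = ((27/100)z + 63/100)((100/9)z − 100/9) + (0)
Last nonzero remainder: (100/9)z − 100/9. Dividing through by 100/9 gives the monic gcd z − 1.
Cancel z − 1 from numerator and denominator to get the reduced form.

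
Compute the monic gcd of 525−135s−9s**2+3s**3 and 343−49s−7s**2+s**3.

7+s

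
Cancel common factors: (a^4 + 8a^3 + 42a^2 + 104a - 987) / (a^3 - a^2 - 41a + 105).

(a^2 + 4a + 47)/(a - 5)

Repeated division with remainder:
  a^4 + 8a^3 + 42a^2 + 104a - 987 = (a + 9)(a^3 - a^2 - 41a + 105) + (92a^2 + 368a - 1932)
  a^3 - a^2 - 41a + 105 = ((1/92)a - 5/92)(92a^2 + 368a - 1932) + (0)
Last nonzero remainder: 92a^2 + 368a - 1932. Dividing through by 92 gives the monic gcd a^2 + 4a - 21.
Cancel a^2 + 4a - 21 from numerator and denominator to get the reduced form.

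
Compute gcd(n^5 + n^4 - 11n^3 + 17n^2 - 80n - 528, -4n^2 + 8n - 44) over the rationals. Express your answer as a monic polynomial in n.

By polynomial division,
  n^5 + n^4 - 11n^3 + 17n^2 - 80n - 528 = (-(1/4)n^3 - (3/4)n^2 + 4n + 12)(-4n^2 + 8n - 44) + (0)
Last nonzero remainder: -4n^2 + 8n - 44. Dividing through by -4 gives the monic gcd n^2 - 2n + 11.

n^2 - 2n + 11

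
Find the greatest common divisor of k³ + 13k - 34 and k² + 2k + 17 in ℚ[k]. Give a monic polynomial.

k² + 2k + 17

By polynomial division,
  k³ + 13k - 34 = (k - 2)(k² + 2k + 17) + (0)
The last nonzero remainder k² + 2k + 17 is already monic.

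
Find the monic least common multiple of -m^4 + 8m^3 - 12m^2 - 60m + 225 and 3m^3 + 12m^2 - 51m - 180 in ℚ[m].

Euclidean algorithm in ℚ[m]:
  -m^4 + 8m^3 - 12m^2 - 60m + 225 = (-(1/3)m + 4)(3m^3 + 12m^2 - 51m - 180) + (-77m^2 + 84m + 945)
  3m^3 + 12m^2 - 51m - 180 = (-(3/77)m - 24/121)(-77m^2 + 84m + 945) + ((300/121)m + 900/121)
  -77m^2 + 84m + 945 = (-(9317/300)m + 2541/20)((300/121)m + 900/121) + (0)
Last nonzero remainder: (300/121)m + 900/121. Dividing through by 300/121 gives the monic gcd m + 3.
Then lcm(f, g) = f·g / gcd(f, g); expanding and making the result monic gives the answer.

m^6 - 7m^5 - 16m^4 + 232m^3 - 405m^2 - 1425m + 4500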